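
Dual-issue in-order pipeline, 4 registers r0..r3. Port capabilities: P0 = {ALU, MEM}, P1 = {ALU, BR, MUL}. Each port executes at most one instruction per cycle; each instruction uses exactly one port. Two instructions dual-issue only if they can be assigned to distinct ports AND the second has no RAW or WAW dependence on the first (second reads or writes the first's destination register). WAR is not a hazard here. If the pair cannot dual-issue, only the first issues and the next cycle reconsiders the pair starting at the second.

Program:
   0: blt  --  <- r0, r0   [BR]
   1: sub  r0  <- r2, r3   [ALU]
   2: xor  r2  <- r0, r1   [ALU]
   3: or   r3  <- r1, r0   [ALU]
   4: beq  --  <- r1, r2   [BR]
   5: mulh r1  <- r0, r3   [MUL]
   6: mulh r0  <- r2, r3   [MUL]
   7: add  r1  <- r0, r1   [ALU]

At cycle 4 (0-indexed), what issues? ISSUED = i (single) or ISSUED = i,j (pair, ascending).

ISSUED = 6

#0 head=0: blt.BR;sub.ALU i0,i1 dual
#1 head=2: xor.ALU;or.ALU i2,i3 dual
#2 head=4: beq.BR i4 no-port BR/MUL
#3 head=5: mulh.MUL i5 no-port MUL/MUL
#4 head=6: mulh.MUL i6 RAW r0
#5 head=7: add.ALU i7 tail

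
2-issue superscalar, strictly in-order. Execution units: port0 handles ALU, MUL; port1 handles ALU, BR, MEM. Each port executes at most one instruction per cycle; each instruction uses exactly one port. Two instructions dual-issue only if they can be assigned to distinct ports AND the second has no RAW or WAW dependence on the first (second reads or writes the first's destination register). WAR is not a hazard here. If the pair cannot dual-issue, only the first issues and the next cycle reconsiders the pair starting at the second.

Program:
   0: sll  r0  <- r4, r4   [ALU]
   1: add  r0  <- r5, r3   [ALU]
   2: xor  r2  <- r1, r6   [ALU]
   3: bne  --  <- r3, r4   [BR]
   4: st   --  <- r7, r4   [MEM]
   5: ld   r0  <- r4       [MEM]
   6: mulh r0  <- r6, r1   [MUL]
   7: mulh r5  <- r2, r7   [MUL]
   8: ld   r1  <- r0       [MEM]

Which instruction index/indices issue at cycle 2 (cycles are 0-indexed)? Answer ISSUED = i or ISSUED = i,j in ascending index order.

ISSUED = 3

t=0 i0:sll ; WAW r0
t=1 i1+i2:add/xor ; 2-wide
t=2 i3:bne ; no-port BR/MEM
t=3 i4:st ; no-port MEM/MEM
t=4 i5:ld ; WAW r0
t=5 i6:mulh ; no-port MUL/MUL
t=6 i7+i8:mulh/ld ; 2-wide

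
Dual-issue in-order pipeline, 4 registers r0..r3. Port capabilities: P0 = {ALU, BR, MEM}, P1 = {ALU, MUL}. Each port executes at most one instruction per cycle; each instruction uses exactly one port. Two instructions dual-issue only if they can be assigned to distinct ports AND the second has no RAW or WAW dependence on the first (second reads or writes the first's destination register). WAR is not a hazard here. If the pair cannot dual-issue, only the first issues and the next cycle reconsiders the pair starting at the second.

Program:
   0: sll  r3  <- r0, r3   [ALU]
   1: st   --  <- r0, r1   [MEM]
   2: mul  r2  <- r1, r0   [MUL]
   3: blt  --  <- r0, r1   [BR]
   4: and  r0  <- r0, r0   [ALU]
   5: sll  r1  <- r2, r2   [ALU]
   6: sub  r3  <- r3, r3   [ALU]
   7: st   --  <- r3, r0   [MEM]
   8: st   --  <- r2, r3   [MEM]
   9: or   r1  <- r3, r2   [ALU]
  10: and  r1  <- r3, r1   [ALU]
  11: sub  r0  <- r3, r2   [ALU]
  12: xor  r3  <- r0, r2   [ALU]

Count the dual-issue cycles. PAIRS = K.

  cy0 -> i0,i1 (sll st) pair
  cy1 -> i2,i3 (mul blt) pair
  cy2 -> i4,i5 (and sll) pair
  cy3 -> i6 (sub) RAW r3
  cy4 -> i7 (st) no-port MEM/MEM
  cy5 -> i8,i9 (st or) pair
  cy6 -> i10,i11 (and sub) pair
  cy7 -> i12 (xor) tail

PAIRS = 5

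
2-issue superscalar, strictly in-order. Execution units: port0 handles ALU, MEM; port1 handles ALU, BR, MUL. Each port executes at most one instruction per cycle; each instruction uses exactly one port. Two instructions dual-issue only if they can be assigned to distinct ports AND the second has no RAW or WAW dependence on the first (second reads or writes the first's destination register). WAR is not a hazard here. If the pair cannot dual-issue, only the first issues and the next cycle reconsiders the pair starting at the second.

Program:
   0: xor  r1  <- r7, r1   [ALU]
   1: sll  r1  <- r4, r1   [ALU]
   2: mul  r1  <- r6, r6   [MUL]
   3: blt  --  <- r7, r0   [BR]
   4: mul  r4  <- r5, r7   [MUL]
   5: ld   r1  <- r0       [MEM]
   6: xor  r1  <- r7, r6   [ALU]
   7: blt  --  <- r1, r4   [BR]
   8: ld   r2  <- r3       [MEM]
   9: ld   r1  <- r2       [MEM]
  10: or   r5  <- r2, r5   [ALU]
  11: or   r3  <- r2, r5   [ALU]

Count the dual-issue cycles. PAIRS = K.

PAIRS = 3

0. xor @i0  | RAW+WAW r1
1. sll @i1  | WAW r1
2. mul @i2  | no-port MUL/BR
3. blt @i3  | no-port BR/MUL
4. mul+ld @i4,i5  | pair
5. xor @i6  | RAW r1
6. blt+ld @i7,i8  | pair
7. ld+or @i9,i10  | pair
8. or @i11  | tail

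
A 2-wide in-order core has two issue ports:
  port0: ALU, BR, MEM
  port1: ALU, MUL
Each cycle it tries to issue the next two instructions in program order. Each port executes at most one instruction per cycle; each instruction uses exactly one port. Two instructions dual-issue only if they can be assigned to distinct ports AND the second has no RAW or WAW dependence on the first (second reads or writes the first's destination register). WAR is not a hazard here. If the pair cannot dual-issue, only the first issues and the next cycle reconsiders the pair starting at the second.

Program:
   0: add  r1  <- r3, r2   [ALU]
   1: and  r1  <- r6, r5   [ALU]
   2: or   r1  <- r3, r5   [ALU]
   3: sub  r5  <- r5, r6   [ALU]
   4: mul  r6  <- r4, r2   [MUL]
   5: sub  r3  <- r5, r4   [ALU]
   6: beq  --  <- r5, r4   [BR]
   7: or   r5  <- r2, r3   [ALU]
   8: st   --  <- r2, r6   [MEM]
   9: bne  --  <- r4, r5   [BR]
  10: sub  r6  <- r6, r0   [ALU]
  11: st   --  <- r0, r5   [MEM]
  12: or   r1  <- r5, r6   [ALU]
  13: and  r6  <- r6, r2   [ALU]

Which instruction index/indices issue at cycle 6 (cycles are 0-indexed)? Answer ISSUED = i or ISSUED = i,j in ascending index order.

  cy0 -> i0 (add.ALU) WAW r1
  cy1 -> i1 (and.ALU) WAW r1
  cy2 -> i2/i3 (or.ALU sub.ALU) pair
  cy3 -> i4/i5 (mul.MUL sub.ALU) pair
  cy4 -> i6/i7 (beq.BR or.ALU) pair
  cy5 -> i8 (st.MEM) no-port MEM/BR
  cy6 -> i9/i10 (bne.BR sub.ALU) pair
  cy7 -> i11/i12 (st.MEM or.ALU) pair
  cy8 -> i13 (and.ALU) tail

ISSUED = 9,10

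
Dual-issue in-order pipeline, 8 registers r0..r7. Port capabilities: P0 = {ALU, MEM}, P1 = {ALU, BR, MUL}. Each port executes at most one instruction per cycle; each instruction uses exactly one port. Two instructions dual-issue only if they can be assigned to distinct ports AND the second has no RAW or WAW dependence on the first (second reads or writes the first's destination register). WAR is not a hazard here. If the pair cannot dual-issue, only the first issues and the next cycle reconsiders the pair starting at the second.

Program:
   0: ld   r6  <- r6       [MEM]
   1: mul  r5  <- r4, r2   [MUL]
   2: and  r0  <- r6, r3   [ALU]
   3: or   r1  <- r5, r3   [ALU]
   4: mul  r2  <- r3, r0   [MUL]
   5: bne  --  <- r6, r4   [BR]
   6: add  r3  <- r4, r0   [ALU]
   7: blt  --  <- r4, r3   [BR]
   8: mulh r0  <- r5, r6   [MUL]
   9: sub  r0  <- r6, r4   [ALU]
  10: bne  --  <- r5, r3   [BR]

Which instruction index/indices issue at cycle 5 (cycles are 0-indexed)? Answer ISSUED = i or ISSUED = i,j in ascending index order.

ISSUED = 8

0. ld.MEM mul.MUL @i0,i1  | pair
1. and.ALU or.ALU @i2,i3  | pair
2. mul.MUL @i4  | no-port MUL/BR
3. bne.BR add.ALU @i5,i6  | pair
4. blt.BR @i7  | no-port BR/MUL
5. mulh.MUL @i8  | WAW r0
6. sub.ALU bne.BR @i9,i10  | pair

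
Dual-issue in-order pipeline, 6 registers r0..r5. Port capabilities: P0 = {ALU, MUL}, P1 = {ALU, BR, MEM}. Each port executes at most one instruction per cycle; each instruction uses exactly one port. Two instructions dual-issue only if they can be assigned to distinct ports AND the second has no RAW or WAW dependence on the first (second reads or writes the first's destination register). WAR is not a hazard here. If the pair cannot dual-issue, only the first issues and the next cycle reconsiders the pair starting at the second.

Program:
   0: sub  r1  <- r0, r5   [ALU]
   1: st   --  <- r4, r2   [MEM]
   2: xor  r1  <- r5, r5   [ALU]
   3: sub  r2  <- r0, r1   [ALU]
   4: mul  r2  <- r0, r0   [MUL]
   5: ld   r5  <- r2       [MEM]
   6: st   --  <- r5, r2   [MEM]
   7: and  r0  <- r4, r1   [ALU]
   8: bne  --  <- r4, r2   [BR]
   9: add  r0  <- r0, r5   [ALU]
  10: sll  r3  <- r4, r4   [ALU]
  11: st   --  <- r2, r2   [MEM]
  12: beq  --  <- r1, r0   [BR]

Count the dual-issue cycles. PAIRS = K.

#0 head=0: sub/st i0&i1 pair
#1 head=2: xor i2 RAW r1
#2 head=3: sub i3 WAW r2
#3 head=4: mul i4 RAW r2
#4 head=5: ld i5 no-port MEM/MEM
#5 head=6: st/and i6&i7 pair
#6 head=8: bne/add i8&i9 pair
#7 head=10: sll/st i10&i11 pair
#8 head=12: beq i12 tail

PAIRS = 4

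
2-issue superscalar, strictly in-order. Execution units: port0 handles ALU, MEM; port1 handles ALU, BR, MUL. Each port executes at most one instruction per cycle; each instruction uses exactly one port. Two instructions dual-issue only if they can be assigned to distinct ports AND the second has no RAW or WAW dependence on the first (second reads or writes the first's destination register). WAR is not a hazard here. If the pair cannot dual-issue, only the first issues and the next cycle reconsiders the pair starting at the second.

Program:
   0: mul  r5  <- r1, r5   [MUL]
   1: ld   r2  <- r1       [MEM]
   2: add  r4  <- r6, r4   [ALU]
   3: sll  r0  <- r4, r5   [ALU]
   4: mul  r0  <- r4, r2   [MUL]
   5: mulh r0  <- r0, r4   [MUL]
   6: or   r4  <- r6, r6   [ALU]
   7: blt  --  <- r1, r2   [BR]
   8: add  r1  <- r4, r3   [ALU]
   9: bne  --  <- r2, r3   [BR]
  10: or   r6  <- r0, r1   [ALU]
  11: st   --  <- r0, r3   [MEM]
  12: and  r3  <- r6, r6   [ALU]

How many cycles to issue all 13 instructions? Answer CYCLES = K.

  cy0 -> i0,i1 (mul.MUL+ld.MEM) 2-wide
  cy1 -> i2 (add.ALU) RAW r4
  cy2 -> i3 (sll.ALU) WAW r0
  cy3 -> i4 (mul.MUL) no-port MUL/MUL
  cy4 -> i5,i6 (mulh.MUL+or.ALU) 2-wide
  cy5 -> i7,i8 (blt.BR+add.ALU) 2-wide
  cy6 -> i9,i10 (bne.BR+or.ALU) 2-wide
  cy7 -> i11,i12 (st.MEM+and.ALU) 2-wide

CYCLES = 8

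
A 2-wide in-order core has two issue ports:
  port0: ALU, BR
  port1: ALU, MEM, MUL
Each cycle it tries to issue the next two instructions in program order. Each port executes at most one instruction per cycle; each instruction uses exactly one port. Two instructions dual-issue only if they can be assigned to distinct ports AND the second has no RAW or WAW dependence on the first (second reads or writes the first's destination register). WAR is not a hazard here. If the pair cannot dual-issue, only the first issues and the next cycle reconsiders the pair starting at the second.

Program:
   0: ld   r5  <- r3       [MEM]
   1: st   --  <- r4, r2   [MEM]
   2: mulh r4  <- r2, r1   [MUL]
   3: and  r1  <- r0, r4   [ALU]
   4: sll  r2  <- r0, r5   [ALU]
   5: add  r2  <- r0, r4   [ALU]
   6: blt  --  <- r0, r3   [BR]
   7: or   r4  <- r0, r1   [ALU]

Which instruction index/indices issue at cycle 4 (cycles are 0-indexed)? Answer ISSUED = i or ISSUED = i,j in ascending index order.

ISSUED = 5,6

c0: i0 ld  no-port MEM/MEM
c1: i1 st  no-port MEM/MUL
c2: i2 mulh  RAW r4
c3: i3,i4 and sll  dual
c4: i5,i6 add blt  dual
c5: i7 or  tail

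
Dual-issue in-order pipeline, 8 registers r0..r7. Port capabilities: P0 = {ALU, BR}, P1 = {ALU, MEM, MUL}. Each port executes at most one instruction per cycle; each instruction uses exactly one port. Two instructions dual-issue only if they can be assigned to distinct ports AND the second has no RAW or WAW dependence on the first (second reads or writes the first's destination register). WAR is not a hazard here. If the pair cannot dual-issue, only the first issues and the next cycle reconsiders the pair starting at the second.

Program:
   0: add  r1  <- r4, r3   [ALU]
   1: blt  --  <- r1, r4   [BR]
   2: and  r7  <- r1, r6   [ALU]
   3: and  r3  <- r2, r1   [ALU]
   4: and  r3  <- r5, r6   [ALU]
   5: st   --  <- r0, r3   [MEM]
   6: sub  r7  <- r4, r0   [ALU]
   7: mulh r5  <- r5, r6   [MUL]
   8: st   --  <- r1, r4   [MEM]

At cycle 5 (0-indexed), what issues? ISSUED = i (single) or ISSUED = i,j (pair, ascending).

c0: i0 add.ALU  RAW r1
c1: i1+i2 blt.BR+and.ALU  2-wide
c2: i3 and.ALU  WAW r3
c3: i4 and.ALU  RAW r3
c4: i5+i6 st.MEM+sub.ALU  2-wide
c5: i7 mulh.MUL  no-port MUL/MEM
c6: i8 st.MEM  tail

ISSUED = 7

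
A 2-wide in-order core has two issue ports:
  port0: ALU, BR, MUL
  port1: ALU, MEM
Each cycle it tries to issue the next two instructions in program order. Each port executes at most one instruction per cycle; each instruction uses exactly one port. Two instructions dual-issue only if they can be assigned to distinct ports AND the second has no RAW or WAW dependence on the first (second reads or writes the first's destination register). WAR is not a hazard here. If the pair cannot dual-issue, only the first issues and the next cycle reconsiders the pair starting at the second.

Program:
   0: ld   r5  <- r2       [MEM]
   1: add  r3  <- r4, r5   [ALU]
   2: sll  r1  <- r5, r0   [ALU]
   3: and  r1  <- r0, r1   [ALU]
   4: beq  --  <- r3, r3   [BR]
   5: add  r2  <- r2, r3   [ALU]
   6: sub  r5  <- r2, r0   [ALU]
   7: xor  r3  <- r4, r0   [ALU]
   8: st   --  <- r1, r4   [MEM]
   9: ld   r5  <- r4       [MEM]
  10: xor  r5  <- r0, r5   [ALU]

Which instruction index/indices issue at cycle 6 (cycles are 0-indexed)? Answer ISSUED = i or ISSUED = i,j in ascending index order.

t=0 i0:ld ; RAW r5
t=1 i1&i2:add;sll ; pair
t=2 i3&i4:and;beq ; pair
t=3 i5:add ; RAW r2
t=4 i6&i7:sub;xor ; pair
t=5 i8:st ; no-port MEM/MEM
t=6 i9:ld ; RAW+WAW r5
t=7 i10:xor ; tail

ISSUED = 9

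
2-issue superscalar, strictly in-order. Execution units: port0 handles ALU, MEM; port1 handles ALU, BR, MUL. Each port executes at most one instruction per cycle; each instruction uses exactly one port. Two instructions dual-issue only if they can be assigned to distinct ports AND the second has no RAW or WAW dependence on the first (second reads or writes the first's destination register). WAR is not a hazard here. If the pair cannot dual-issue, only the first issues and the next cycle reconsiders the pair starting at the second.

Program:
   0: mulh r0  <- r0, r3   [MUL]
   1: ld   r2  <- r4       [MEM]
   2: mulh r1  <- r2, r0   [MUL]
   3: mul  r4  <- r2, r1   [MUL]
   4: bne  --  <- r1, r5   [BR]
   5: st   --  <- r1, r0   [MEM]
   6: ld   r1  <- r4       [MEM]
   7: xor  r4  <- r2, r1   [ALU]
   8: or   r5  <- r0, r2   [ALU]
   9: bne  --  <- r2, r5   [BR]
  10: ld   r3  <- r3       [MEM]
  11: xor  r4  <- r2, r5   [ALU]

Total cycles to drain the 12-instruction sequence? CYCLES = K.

CYCLES = 8

0. mulh.MUL+ld.MEM @i0,i1  | 2-wide
1. mulh.MUL @i2  | no-port MUL/MUL
2. mul.MUL @i3  | no-port MUL/BR
3. bne.BR+st.MEM @i4,i5  | 2-wide
4. ld.MEM @i6  | RAW r1
5. xor.ALU+or.ALU @i7,i8  | 2-wide
6. bne.BR+ld.MEM @i9,i10  | 2-wide
7. xor.ALU @i11  | tail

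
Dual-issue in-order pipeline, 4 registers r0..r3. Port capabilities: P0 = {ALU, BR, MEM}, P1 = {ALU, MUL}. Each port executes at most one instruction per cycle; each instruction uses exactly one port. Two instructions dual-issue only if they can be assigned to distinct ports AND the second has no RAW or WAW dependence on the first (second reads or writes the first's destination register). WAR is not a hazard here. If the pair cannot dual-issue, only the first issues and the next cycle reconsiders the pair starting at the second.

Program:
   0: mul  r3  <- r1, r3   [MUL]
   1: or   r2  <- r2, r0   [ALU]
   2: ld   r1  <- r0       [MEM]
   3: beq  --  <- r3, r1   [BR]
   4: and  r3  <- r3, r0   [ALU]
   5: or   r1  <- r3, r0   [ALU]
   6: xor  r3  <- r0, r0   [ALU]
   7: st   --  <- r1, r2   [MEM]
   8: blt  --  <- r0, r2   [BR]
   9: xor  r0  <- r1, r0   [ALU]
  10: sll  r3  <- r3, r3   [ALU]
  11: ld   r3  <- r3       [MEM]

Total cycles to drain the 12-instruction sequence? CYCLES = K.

CYCLES = 8

#0 head=0: mul or i0+i1 2-wide
#1 head=2: ld i2 no-port MEM/BR
#2 head=3: beq and i3+i4 2-wide
#3 head=5: or xor i5+i6 2-wide
#4 head=7: st i7 no-port MEM/BR
#5 head=8: blt xor i8+i9 2-wide
#6 head=10: sll i10 RAW+WAW r3
#7 head=11: ld i11 tail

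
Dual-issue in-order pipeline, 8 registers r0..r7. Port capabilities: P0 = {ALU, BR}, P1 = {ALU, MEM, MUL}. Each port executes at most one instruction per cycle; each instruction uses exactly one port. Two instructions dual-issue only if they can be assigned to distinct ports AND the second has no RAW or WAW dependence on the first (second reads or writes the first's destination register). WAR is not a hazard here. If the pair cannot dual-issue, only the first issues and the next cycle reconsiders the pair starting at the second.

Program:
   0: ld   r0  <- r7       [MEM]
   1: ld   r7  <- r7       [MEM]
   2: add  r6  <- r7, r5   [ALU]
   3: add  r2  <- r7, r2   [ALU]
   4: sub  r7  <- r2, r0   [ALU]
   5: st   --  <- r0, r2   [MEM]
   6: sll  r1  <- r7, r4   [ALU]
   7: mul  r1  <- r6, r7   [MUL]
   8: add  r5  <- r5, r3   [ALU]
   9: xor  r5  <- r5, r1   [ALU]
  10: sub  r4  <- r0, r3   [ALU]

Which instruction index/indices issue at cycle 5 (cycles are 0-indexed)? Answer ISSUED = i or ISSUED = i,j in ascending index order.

ISSUED = 7,8

c0: i0 ld.MEM  no-port MEM/MEM
c1: i1 ld.MEM  RAW r7
c2: i2+i3 add.ALU/add.ALU  2-wide
c3: i4+i5 sub.ALU/st.MEM  2-wide
c4: i6 sll.ALU  WAW r1
c5: i7+i8 mul.MUL/add.ALU  2-wide
c6: i9+i10 xor.ALU/sub.ALU  2-wide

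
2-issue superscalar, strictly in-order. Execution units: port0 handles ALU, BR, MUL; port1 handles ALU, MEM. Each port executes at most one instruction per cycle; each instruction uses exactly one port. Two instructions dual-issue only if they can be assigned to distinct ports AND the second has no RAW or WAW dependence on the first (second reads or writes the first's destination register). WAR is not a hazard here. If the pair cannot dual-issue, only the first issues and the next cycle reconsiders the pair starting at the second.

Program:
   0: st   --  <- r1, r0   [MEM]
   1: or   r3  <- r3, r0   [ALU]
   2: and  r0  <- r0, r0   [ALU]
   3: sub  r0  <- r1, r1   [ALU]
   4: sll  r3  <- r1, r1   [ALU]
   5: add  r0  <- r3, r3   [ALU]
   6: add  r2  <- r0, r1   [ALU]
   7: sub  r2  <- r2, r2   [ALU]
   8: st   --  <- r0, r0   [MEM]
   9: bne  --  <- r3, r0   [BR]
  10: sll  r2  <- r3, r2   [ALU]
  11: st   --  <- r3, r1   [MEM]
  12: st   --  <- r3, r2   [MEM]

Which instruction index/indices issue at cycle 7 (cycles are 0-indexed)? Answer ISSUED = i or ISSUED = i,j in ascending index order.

c0: i0,i1 st or  pair
c1: i2 and  WAW r0
c2: i3,i4 sub sll  pair
c3: i5 add  RAW r0
c4: i6 add  RAW+WAW r2
c5: i7,i8 sub st  pair
c6: i9,i10 bne sll  pair
c7: i11 st  no-port MEM/MEM
c8: i12 st  tail

ISSUED = 11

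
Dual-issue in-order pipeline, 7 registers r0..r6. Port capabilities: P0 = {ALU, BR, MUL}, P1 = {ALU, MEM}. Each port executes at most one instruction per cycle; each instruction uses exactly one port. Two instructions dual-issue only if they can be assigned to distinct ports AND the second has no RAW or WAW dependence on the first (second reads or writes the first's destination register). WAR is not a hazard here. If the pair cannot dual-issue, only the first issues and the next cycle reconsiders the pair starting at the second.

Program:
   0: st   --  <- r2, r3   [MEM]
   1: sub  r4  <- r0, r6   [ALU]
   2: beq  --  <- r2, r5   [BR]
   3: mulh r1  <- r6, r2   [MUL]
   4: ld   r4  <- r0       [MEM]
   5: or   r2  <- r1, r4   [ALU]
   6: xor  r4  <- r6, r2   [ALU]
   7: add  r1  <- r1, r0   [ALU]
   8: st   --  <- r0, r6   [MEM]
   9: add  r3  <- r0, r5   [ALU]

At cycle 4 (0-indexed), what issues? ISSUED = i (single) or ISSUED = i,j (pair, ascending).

ISSUED = 6,7

t=0 i0+i1:st sub ; 2-wide
t=1 i2:beq ; no-port BR/MUL
t=2 i3+i4:mulh ld ; 2-wide
t=3 i5:or ; RAW r2
t=4 i6+i7:xor add ; 2-wide
t=5 i8+i9:st add ; 2-wide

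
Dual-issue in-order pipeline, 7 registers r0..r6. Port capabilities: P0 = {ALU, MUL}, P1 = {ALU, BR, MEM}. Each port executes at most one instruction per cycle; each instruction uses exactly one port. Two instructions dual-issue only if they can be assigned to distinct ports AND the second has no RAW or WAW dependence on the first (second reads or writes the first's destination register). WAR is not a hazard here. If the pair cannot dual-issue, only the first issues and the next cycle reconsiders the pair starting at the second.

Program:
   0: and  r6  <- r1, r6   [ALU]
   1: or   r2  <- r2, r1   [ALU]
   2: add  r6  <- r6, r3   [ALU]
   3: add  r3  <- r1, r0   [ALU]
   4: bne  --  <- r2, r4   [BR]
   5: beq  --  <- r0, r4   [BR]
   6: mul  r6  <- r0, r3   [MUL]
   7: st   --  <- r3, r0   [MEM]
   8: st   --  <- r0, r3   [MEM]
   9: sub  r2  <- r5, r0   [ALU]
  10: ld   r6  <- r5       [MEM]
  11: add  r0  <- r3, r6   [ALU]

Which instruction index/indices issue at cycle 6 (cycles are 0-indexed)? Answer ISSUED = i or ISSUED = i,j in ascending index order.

ISSUED = 10

t=0 i0&i1:and.ALU/or.ALU ; pair
t=1 i2&i3:add.ALU/add.ALU ; pair
t=2 i4:bne.BR ; no-port BR/BR
t=3 i5&i6:beq.BR/mul.MUL ; pair
t=4 i7:st.MEM ; no-port MEM/MEM
t=5 i8&i9:st.MEM/sub.ALU ; pair
t=6 i10:ld.MEM ; RAW r6
t=7 i11:add.ALU ; tail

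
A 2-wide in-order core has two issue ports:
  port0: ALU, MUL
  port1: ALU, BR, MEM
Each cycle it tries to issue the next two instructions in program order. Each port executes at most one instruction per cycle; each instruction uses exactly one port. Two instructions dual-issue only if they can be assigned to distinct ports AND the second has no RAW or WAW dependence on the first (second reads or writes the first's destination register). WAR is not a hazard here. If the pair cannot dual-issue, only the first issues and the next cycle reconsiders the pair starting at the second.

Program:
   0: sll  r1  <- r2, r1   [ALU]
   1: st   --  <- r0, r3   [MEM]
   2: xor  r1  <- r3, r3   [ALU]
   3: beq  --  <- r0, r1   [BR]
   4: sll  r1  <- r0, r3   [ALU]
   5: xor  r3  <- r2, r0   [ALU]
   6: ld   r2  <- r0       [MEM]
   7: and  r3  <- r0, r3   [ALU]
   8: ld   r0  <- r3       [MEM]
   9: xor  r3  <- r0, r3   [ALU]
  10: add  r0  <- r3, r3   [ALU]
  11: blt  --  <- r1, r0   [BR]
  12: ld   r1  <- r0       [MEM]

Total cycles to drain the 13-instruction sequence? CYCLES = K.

CYCLES = 10

t=0 i0,i1:sll.ALU/st.MEM ; dual
t=1 i2:xor.ALU ; RAW r1
t=2 i3,i4:beq.BR/sll.ALU ; dual
t=3 i5,i6:xor.ALU/ld.MEM ; dual
t=4 i7:and.ALU ; RAW r3
t=5 i8:ld.MEM ; RAW r0
t=6 i9:xor.ALU ; RAW r3
t=7 i10:add.ALU ; RAW r0
t=8 i11:blt.BR ; no-port BR/MEM
t=9 i12:ld.MEM ; tail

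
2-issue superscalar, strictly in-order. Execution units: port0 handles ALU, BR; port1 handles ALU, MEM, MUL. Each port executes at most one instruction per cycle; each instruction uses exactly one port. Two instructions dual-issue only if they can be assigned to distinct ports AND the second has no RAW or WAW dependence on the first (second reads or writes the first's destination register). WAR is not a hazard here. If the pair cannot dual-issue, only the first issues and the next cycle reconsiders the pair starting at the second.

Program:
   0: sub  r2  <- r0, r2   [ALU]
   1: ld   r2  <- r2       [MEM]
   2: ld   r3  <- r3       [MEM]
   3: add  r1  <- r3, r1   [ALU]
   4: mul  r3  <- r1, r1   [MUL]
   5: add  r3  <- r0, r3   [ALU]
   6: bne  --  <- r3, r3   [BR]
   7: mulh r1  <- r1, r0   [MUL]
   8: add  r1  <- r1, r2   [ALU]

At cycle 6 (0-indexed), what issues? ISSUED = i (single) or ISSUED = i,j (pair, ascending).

[0] i0  sub.ALU  -- RAW+WAW r2
[1] i1  ld.MEM  -- no-port MEM/MEM
[2] i2  ld.MEM  -- RAW r3
[3] i3  add.ALU  -- RAW r1
[4] i4  mul.MUL  -- RAW+WAW r3
[5] i5  add.ALU  -- RAW r3
[6] i6&i7  bne.BR/mulh.MUL  -- 2-wide
[7] i8  add.ALU  -- tail

ISSUED = 6,7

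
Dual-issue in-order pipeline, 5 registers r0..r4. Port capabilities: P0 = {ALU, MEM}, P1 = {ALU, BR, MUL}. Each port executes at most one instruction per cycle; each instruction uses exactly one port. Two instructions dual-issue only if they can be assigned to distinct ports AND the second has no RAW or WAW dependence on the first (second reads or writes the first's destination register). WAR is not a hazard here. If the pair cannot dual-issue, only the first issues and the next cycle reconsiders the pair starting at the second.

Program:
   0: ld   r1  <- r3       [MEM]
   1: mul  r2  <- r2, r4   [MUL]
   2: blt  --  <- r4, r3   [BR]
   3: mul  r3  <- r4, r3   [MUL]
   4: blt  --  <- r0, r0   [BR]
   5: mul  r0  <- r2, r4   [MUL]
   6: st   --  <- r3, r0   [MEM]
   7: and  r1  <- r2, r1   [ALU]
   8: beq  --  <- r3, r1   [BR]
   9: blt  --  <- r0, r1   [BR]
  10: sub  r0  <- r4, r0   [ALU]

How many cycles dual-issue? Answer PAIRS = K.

t=0 i0&i1:ld;mul ; 2-wide
t=1 i2:blt ; no-port BR/MUL
t=2 i3:mul ; no-port MUL/BR
t=3 i4:blt ; no-port BR/MUL
t=4 i5:mul ; RAW r0
t=5 i6&i7:st;and ; 2-wide
t=6 i8:beq ; no-port BR/BR
t=7 i9&i10:blt;sub ; 2-wide

PAIRS = 3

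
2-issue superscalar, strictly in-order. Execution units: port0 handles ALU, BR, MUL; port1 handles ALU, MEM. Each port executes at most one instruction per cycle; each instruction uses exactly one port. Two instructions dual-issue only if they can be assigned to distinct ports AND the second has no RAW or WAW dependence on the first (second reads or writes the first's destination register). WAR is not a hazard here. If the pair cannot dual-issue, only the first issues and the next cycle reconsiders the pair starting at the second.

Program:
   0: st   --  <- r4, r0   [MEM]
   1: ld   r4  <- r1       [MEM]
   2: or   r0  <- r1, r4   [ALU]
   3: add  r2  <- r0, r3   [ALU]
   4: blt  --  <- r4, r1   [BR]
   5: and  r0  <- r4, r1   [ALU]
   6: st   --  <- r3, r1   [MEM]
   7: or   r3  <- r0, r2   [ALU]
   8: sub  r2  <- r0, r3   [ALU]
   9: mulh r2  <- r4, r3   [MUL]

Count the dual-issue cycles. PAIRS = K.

t=0 i0:st ; no-port MEM/MEM
t=1 i1:ld ; RAW r4
t=2 i2:or ; RAW r0
t=3 i3,i4:add+blt ; pair
t=4 i5,i6:and+st ; pair
t=5 i7:or ; RAW r3
t=6 i8:sub ; WAW r2
t=7 i9:mulh ; tail

PAIRS = 2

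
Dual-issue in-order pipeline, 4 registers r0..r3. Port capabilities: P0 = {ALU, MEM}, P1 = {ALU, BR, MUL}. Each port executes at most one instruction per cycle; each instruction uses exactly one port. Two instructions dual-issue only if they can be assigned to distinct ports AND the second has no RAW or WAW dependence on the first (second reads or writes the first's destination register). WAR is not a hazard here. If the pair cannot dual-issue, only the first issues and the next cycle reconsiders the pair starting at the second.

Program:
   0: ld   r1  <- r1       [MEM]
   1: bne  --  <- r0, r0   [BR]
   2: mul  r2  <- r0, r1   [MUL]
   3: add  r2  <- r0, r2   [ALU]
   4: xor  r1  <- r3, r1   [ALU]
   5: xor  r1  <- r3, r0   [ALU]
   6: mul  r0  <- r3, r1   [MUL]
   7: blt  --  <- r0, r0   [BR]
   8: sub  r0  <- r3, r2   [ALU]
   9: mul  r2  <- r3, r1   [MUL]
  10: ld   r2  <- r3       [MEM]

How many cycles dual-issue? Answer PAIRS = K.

0. ld.MEM bne.BR @i0/i1  | pair
1. mul.MUL @i2  | RAW+WAW r2
2. add.ALU xor.ALU @i3/i4  | pair
3. xor.ALU @i5  | RAW r1
4. mul.MUL @i6  | no-port MUL/BR
5. blt.BR sub.ALU @i7/i8  | pair
6. mul.MUL @i9  | WAW r2
7. ld.MEM @i10  | tail

PAIRS = 3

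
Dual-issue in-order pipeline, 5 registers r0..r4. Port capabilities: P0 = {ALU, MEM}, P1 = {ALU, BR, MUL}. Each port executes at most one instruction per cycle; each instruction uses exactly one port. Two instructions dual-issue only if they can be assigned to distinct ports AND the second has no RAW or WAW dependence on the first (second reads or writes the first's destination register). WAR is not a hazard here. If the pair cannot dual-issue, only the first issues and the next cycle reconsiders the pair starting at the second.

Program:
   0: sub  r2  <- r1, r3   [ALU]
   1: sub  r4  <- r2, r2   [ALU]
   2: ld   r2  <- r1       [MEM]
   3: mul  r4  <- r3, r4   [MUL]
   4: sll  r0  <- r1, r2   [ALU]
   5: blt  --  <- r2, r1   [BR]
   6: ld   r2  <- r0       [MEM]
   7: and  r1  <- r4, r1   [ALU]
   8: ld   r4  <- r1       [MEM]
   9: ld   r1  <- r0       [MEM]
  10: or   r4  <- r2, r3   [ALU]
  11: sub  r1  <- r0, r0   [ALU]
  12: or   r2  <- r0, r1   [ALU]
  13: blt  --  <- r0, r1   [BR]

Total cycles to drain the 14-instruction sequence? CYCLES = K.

t=0 i0:sub ; RAW r2
t=1 i1&i2:sub/ld ; 2-wide
t=2 i3&i4:mul/sll ; 2-wide
t=3 i5&i6:blt/ld ; 2-wide
t=4 i7:and ; RAW r1
t=5 i8:ld ; no-port MEM/MEM
t=6 i9&i10:ld/or ; 2-wide
t=7 i11:sub ; RAW r1
t=8 i12&i13:or/blt ; 2-wide

CYCLES = 9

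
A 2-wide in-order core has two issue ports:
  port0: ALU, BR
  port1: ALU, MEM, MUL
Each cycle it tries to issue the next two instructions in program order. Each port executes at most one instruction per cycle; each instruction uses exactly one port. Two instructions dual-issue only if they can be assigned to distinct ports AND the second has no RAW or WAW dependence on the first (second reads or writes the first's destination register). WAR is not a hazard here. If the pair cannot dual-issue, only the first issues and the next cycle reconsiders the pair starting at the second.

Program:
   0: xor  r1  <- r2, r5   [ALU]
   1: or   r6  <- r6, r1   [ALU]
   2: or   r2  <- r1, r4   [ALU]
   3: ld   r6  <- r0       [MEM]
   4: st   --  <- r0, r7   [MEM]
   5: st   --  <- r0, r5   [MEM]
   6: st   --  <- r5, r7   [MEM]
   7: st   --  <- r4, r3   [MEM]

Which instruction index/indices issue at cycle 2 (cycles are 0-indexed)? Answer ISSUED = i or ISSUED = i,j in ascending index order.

[0] i0  xor.ALU  -- RAW r1
[1] i1/i2  or.ALU or.ALU  -- dual
[2] i3  ld.MEM  -- no-port MEM/MEM
[3] i4  st.MEM  -- no-port MEM/MEM
[4] i5  st.MEM  -- no-port MEM/MEM
[5] i6  st.MEM  -- no-port MEM/MEM
[6] i7  st.MEM  -- tail

ISSUED = 3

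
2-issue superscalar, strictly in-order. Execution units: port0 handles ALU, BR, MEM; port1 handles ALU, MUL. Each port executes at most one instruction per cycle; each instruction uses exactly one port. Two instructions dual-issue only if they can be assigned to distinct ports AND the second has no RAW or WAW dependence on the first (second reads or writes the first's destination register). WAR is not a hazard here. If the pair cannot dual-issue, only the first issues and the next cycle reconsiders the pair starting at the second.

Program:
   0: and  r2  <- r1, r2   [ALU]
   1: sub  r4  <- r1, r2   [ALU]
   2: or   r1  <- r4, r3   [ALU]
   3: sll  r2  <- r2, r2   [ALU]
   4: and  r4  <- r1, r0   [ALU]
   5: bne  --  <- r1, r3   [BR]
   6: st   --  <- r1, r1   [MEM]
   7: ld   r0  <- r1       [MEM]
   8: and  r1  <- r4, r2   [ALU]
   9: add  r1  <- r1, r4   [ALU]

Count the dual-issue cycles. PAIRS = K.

PAIRS = 3

0. and @i0  | RAW r2
1. sub @i1  | RAW r4
2. or/sll @i2+i3  | pair
3. and/bne @i4+i5  | pair
4. st @i6  | no-port MEM/MEM
5. ld/and @i7+i8  | pair
6. add @i9  | tail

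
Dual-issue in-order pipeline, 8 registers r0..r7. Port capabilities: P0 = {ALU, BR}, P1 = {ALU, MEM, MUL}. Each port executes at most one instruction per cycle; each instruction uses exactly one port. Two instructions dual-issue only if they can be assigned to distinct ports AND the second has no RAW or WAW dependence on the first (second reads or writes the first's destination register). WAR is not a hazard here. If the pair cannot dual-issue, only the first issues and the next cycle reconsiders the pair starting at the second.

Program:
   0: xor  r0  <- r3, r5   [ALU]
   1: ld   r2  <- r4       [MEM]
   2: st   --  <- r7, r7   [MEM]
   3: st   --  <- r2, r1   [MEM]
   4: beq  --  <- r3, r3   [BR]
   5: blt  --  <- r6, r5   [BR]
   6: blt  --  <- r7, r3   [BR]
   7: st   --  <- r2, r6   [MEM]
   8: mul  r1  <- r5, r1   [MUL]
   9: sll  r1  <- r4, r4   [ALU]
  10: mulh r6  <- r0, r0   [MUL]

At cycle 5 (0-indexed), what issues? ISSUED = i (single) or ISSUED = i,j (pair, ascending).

[0] i0+i1  xor.ALU+ld.MEM  -- dual
[1] i2  st.MEM  -- no-port MEM/MEM
[2] i3+i4  st.MEM+beq.BR  -- dual
[3] i5  blt.BR  -- no-port BR/BR
[4] i6+i7  blt.BR+st.MEM  -- dual
[5] i8  mul.MUL  -- WAW r1
[6] i9+i10  sll.ALU+mulh.MUL  -- dual

ISSUED = 8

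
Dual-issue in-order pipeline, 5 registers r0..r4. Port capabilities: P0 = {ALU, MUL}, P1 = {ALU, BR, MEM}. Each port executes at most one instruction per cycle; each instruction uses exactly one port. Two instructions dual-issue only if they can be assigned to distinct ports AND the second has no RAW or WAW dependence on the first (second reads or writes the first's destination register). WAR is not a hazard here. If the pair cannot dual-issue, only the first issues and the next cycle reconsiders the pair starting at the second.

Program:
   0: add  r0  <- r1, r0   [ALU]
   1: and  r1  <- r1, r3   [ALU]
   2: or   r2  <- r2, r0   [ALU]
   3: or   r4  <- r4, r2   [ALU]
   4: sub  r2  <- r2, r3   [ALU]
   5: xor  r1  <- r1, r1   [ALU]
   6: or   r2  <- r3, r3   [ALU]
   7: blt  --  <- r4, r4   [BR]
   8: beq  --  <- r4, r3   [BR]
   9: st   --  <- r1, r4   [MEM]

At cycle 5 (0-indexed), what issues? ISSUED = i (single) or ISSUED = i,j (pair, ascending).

t=0 i0,i1:add.ALU/and.ALU ; 2-wide
t=1 i2:or.ALU ; RAW r2
t=2 i3,i4:or.ALU/sub.ALU ; 2-wide
t=3 i5,i6:xor.ALU/or.ALU ; 2-wide
t=4 i7:blt.BR ; no-port BR/BR
t=5 i8:beq.BR ; no-port BR/MEM
t=6 i9:st.MEM ; tail

ISSUED = 8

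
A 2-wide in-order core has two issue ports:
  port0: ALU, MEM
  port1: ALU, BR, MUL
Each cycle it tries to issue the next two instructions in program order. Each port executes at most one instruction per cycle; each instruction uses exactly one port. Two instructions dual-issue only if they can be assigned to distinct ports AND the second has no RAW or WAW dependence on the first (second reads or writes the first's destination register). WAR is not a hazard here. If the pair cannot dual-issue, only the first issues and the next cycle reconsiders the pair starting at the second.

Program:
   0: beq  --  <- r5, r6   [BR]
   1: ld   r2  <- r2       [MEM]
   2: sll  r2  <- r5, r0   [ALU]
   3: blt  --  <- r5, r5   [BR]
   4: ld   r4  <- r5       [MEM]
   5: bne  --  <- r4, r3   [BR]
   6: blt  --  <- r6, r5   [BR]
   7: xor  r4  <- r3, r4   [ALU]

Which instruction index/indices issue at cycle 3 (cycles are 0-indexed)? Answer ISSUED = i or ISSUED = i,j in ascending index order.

#0 head=0: beq.BR ld.MEM i0,i1 pair
#1 head=2: sll.ALU blt.BR i2,i3 pair
#2 head=4: ld.MEM i4 RAW r4
#3 head=5: bne.BR i5 no-port BR/BR
#4 head=6: blt.BR xor.ALU i6,i7 pair

ISSUED = 5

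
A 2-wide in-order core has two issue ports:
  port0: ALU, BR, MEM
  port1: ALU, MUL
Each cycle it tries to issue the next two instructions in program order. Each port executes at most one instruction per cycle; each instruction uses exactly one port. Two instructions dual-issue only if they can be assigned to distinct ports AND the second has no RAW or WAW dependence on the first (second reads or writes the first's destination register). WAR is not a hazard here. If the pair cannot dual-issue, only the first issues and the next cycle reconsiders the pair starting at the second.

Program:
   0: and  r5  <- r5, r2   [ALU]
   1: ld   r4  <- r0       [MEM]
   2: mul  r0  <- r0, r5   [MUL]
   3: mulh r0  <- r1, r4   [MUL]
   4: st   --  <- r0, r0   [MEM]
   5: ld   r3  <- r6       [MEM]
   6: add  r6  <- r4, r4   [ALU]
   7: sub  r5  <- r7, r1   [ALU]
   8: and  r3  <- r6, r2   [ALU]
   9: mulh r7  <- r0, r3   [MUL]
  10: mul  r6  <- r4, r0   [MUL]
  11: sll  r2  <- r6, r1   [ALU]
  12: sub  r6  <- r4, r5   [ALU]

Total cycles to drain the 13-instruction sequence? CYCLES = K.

c0: i0&i1 and;ld  dual
c1: i2 mul  no-port MUL/MUL
c2: i3 mulh  RAW r0
c3: i4 st  no-port MEM/MEM
c4: i5&i6 ld;add  dual
c5: i7&i8 sub;and  dual
c6: i9 mulh  no-port MUL/MUL
c7: i10 mul  RAW r6
c8: i11&i12 sll;sub  dual

CYCLES = 9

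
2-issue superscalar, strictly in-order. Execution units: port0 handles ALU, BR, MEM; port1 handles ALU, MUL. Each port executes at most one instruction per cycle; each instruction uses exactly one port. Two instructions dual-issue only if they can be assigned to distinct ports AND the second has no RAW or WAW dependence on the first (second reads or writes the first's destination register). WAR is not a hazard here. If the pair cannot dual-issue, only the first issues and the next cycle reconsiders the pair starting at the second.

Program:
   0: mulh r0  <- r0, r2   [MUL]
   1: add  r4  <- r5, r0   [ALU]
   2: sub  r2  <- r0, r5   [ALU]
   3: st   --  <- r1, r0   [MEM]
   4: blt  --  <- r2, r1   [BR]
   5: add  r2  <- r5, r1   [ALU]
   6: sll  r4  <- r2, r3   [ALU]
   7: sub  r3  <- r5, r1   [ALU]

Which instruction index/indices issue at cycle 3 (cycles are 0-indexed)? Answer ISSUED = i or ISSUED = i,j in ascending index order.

[0] i0  mulh.MUL  -- RAW r0
[1] i1&i2  add.ALU+sub.ALU  -- dual
[2] i3  st.MEM  -- no-port MEM/BR
[3] i4&i5  blt.BR+add.ALU  -- dual
[4] i6&i7  sll.ALU+sub.ALU  -- dual

ISSUED = 4,5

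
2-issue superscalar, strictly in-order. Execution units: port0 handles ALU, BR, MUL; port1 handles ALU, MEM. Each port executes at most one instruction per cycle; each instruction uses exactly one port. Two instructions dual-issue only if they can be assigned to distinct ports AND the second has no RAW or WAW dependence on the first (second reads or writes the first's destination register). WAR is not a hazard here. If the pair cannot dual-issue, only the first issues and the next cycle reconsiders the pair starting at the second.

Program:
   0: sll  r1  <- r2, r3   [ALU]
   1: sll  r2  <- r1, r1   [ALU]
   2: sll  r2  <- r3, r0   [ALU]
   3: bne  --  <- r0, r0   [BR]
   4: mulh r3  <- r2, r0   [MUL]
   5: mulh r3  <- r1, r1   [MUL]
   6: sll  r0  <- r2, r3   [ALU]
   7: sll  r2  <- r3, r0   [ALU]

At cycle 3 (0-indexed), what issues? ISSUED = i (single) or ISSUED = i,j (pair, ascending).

ISSUED = 4

  cy0 -> i0 (sll.ALU) RAW r1
  cy1 -> i1 (sll.ALU) WAW r2
  cy2 -> i2+i3 (sll.ALU/bne.BR) pair
  cy3 -> i4 (mulh.MUL) no-port MUL/MUL
  cy4 -> i5 (mulh.MUL) RAW r3
  cy5 -> i6 (sll.ALU) RAW r0
  cy6 -> i7 (sll.ALU) tail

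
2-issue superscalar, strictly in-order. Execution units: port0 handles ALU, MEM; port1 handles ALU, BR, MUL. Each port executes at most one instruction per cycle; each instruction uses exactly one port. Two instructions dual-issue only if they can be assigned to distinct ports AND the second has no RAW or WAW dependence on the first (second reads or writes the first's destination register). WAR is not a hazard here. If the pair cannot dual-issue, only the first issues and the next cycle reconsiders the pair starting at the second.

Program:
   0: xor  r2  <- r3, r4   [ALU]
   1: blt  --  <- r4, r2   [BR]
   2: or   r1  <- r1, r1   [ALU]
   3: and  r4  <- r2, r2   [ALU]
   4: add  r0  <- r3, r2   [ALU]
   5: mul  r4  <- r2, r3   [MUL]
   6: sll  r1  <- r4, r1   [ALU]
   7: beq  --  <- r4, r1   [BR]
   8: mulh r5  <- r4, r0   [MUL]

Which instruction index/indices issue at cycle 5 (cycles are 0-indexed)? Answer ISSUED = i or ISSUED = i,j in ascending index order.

#0 head=0: xor.ALU i0 RAW r2
#1 head=1: blt.BR/or.ALU i1&i2 pair
#2 head=3: and.ALU/add.ALU i3&i4 pair
#3 head=5: mul.MUL i5 RAW r4
#4 head=6: sll.ALU i6 RAW r1
#5 head=7: beq.BR i7 no-port BR/MUL
#6 head=8: mulh.MUL i8 tail

ISSUED = 7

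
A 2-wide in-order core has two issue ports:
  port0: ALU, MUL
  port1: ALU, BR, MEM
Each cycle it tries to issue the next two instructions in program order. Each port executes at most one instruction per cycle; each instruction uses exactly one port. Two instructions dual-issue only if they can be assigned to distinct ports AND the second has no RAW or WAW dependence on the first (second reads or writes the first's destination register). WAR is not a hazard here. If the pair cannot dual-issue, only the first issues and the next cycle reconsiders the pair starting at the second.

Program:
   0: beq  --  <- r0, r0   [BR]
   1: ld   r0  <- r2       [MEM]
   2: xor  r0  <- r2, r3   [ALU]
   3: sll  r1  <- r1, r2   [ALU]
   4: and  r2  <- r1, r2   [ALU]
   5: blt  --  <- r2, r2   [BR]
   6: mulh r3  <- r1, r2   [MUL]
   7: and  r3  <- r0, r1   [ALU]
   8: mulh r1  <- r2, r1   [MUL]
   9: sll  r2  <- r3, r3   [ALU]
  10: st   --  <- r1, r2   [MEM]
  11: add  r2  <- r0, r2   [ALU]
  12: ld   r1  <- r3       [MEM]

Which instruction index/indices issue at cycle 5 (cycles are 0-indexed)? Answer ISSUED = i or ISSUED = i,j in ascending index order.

ISSUED = 7,8

0. beq @i0  | no-port BR/MEM
1. ld @i1  | WAW r0
2. xor sll @i2,i3  | dual
3. and @i4  | RAW r2
4. blt mulh @i5,i6  | dual
5. and mulh @i7,i8  | dual
6. sll @i9  | RAW r2
7. st add @i10,i11  | dual
8. ld @i12  | tail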